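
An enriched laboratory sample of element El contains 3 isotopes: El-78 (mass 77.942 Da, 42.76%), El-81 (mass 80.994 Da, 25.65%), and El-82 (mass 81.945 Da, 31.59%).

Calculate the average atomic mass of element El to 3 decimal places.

Average mass = Σ (abundance × isotope mass) = 0.4276 × 77.942 + 0.2565 × 80.994 + 0.3159 × 81.945
= 33.3280 + 20.7750 + 25.8864 = 79.9894 Da

79.989 Da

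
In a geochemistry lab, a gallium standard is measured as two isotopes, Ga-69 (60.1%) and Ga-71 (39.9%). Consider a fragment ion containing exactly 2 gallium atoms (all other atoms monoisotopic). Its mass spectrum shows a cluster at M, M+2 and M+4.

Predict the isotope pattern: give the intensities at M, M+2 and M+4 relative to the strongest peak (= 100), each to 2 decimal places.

75.31 : 100.00 : 33.19

Expanding (0.601 + 0.399)^2:
P(M) = 0.601^2 = 0.361201
P(M+2) = 2 × 0.601^1 × 0.399^1 = 0.479598
P(M+4) = 0.399^2 = 0.159201
The M+2 peak is largest (0.479598); scaling to 100 gives 75.31 : 100.00 : 33.19.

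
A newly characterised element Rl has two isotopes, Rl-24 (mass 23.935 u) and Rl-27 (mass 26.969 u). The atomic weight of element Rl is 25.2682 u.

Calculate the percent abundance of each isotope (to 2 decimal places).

With x = fraction of Rl-24 (so Rl-27 is 1 − x):
23.935·x + 26.969·(1 − x) = 25.2682
(23.935 − 26.969)·x = 25.2682 − 26.969
x = -1.7008 / -3.034 = 0.56058 → 56.06% Rl-24, 43.94% Rl-27.

Rl-24: 56.06%, Rl-27: 43.94%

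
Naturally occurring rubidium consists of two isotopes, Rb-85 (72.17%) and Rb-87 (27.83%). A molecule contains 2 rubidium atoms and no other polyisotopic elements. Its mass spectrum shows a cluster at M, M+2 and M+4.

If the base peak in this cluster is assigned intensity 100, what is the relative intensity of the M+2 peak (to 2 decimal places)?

77.12

Binomial terms of (0.7217 + 0.2783)^2: M 0.5209, M+2 0.4017, M+4 0.0775 → M is the base peak.
P(M) = C(2,0) × 0.7217^2 × 0.2783^0 = 1 × 0.52085089 × 1.0000 = 0.520851 (base)
P(M+2) = C(2,1) × 0.7217^1 × 0.2783^1 = 2 × 0.7217 × 0.2783 = 0.401698
Relative intensity = 0.401698 / 0.520851 × 100 = 77.12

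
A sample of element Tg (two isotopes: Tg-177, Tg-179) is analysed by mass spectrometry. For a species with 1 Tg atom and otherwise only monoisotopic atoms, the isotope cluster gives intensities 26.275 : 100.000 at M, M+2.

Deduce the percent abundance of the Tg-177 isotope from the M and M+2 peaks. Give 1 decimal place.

20.8%

If p is the fraction of Tg that is Tg-177, then I(M+2)/I(M) = [C(1,1)·p^0·(1−p)] / p^1 = 1·(1−p)/p = 100.000/26.275 = 3.8059
(1−p)/p = 3.8059/1 = 3.8059  ⇒  p = 1/(1 + 3.8059) = 0.2081
Tg-177: 20.8%, Tg-179: 79.2%.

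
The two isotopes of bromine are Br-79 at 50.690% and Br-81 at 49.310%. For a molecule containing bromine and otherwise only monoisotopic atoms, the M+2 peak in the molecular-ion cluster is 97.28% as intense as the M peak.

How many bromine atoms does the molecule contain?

1

For n independent Br atoms, I(M+2)/I(M) = n · (abundance Br-81) / (abundance Br-79) = n · 0.49310/0.50690.
n = 0.9728 × 0.50690/0.49310 = 1.00 ≈ 1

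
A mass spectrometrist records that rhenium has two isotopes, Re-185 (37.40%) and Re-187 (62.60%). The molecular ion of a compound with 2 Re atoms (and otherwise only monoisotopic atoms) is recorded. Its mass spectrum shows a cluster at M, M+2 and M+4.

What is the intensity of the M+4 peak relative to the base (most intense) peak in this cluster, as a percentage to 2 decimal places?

83.69%

Binomial terms of (0.3740 + 0.6260)^2: M 0.1399, M+2 0.4682, M+4 0.3919 → M+2 is the base peak.
P(M+2) = C(2,1) × 0.3740^1 × 0.6260^1 = 2 × 0.3740 × 0.6260 = 0.468248 (base)
P(M+4) = C(2,2) × 0.3740^0 × 0.6260^2 = 1 × 1.0000 × 0.391876 = 0.391876
Relative intensity = 0.391876 / 0.468248 × 100 = 83.69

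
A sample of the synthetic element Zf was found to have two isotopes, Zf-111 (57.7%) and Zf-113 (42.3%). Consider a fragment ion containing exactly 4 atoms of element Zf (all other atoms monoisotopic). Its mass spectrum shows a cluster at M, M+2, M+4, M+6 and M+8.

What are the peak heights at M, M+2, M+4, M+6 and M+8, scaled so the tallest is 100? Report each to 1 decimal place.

Each Zf atom is independently Zf-111 (p = 0.577) or Zf-113 (q = 0.423); the cluster is the binomial expansion (p + q)^4.
P(M) = 0.577^4 = 0.110842
P(M+2) = 4 × 0.577^3 × 0.423^1 = 0.325033
P(M+4) = 6 × 0.577^2 × 0.423^2 = 0.357424
P(M+6) = 4 × 0.577^1 × 0.423^3 = 0.174686
P(M+8) = 0.423^4 = 0.032016
The M+4 peak is largest (0.357424); scaling to 100 gives 31.0 : 90.9 : 100.0 : 48.9 : 9.0.

31.0 : 90.9 : 100.0 : 48.9 : 9.0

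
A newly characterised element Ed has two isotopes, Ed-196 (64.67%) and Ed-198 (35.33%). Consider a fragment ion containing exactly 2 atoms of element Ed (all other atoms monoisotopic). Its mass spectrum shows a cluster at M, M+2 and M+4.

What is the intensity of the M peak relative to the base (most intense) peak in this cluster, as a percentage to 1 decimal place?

(0.6467 + 0.3533)^2 gives M 0.4182, M+2 0.4570, M+4 0.1248; the largest is M+2.
P(M+2) = C(2,1) × 0.6467^1 × 0.3533^1 = 2 × 0.6467 × 0.3533 = 0.456958 (base)
P(M) = C(2,0) × 0.6467^2 × 0.3533^0 = 1 × 0.41822089 × 1.0000 = 0.418221
Relative intensity = 0.418221 / 0.456958 × 100 = 91.5

91.5%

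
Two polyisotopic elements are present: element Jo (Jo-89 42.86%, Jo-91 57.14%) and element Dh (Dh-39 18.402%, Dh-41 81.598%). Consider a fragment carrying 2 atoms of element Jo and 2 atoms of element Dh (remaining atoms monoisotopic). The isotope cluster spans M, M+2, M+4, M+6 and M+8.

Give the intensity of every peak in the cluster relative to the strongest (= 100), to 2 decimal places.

1.47 : 16.92 : 66.12 : 100.00 : 51.25

Element Jo pattern (n=2): 0.18369796 : 0.48980408 : 0.32649796
Element Dh pattern (n=2): 0.03386336 : 0.30031328 : 0.66582336
Convolve the two distributions (both contribute in 2-u steps):
  M: 0.18369796×0.03386336 = 0.006221
  M+2: 0.18369796×0.30031328 + 0.48980408×0.03386336 = 0.071753
  M+4: 0.18369796×0.66582336 + 0.48980408×0.30031328 + 0.32649796×0.03386336 = 0.280461
  M+6: 0.48980408×0.66582336 + 0.32649796×0.30031328 = 0.424175
  M+8: 0.32649796×0.66582336 = 0.217390
Scale to base peak (0.424175) = 100: 1.47 : 16.92 : 66.12 : 100.00 : 51.25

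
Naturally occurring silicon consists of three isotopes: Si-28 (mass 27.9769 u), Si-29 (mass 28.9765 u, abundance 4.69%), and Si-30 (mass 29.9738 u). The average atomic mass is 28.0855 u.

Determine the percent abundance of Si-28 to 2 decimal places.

92.22%

The remaining 95.31% is split between Si-28 (fraction x) and Si-30 (fraction 0.9531 − x).
Substituting: 27.9769x + 29.9738(0.9531 − x) = 26.72650215
(27.9769 − 29.9738)x = -1.84152663  ⇒  x = 0.92219, y = 0.03091
Si-28: 92.22%, Si-30: 3.09%.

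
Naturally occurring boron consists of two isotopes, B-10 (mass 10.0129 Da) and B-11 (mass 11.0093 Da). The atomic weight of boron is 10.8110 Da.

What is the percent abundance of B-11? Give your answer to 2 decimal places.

80.10%

Writing the weighted mean with unknown fraction x of B-10:
10.0129·x + 11.0093·(1 − x) = 10.8110
(10.0129 − 11.0093)·x = 10.8110 − 11.0093
x = -0.1983 / -0.9964 = 0.19902 → 19.90% B-10, 80.10% B-11.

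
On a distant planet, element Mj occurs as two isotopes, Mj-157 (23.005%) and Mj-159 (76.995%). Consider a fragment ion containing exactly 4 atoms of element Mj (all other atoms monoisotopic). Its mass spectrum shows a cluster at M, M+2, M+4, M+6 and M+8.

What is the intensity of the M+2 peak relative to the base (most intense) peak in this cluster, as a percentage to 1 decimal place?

(0.23005 + 0.76995)^4 gives M 0.0028, M+2 0.0375, M+4 0.1882, M+6 0.4200, M+8 0.3514; the largest is M+6.
P(M+6) = C(4,3) × 0.23005^1 × 0.76995^3 = 4 × 0.23005 × 0.45644407 = 0.420020 (base)
P(M+2) = C(4,1) × 0.23005^3 × 0.76995^1 = 4 × 0.01217494 × 0.76995 = 0.037496
Relative intensity = 0.037496 / 0.420020 × 100 = 8.9

8.9%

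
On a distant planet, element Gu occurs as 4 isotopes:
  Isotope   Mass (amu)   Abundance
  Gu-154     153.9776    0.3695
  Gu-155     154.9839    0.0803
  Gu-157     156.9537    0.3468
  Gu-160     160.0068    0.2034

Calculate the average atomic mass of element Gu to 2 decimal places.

Ar = Σ fᵢ·mᵢ = 0.3695 × 153.9776 + 0.0803 × 154.9839 + 0.3468 × 156.9537 + 0.2034 × 160.0068
= 56.89472 + 12.44521 + 54.43154 + 32.54538 = 156.31685 amu

156.32 amu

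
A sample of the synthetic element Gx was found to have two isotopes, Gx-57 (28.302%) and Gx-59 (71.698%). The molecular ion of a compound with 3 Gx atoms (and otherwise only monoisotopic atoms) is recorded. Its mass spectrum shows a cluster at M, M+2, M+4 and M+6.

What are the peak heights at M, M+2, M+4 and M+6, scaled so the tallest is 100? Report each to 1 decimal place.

5.2 : 39.5 : 100.0 : 84.4

The 3 Gx atoms are independent, so intensities follow the terms of (0.28302 + 0.71698)^3.
P(M) = 0.28302^3 = 0.022670
P(M+2) = 3 × 0.28302^2 × 0.71698^1 = 0.172291
P(M+4) = 3 × 0.28302^1 × 0.71698^2 = 0.436468
P(M+6) = 0.71698^3 = 0.368571
The M+4 peak is largest (0.436468); scaling to 100 gives 5.2 : 39.5 : 100.0 : 84.4.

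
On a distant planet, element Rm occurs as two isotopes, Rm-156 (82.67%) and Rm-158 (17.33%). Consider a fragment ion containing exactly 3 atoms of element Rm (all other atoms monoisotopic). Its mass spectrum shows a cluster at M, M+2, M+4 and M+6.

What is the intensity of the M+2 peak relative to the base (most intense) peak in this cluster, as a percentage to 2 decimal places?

Binomial terms of (0.8267 + 0.1733)^3: M 0.5650, M+2 0.3553, M+4 0.0745, M+6 0.0052 → M is the base peak.
P(M) = C(3,0) × 0.8267^3 × 0.1733^0 = 1 × 0.56499397 × 1.0000 = 0.564994 (base)
P(M+2) = C(3,1) × 0.8267^2 × 0.1733^1 = 3 × 0.68343289 × 0.1733 = 0.355317
Relative intensity = 0.355317 / 0.564994 × 100 = 62.89

62.89%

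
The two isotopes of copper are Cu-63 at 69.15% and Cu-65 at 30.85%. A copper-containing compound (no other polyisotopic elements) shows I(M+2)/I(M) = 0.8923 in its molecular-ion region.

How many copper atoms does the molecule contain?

2

For n independent Cu atoms, I(M+2)/I(M) = n · (abundance Cu-65) / (abundance Cu-63) = n · 0.3085/0.6915.
n = 0.8923 × 0.6915/0.3085 = 2.00 ≈ 2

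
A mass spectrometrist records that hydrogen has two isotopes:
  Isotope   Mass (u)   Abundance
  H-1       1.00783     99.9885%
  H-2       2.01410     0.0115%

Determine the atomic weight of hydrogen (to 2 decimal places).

1.01 u

The abundance-weighted mean is 0.999885 × 1.00783 + 0.000115 × 2.01410
= 1.007714 + 0.000232 = 1.007946 u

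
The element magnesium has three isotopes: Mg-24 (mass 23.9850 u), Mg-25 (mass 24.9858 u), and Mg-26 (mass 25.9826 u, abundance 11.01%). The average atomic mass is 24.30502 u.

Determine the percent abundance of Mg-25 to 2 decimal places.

The remaining 88.99% is split between Mg-24 (fraction x) and Mg-25 (fraction 0.8899 − x).
Substituting: 23.9850x + 24.9858(0.8899 − x) = 21.44433574
(23.9850 − 24.9858)x = -0.79052768  ⇒  x = 0.78990, y = 0.10000
Mg-24: 78.99%, Mg-25: 10.00%.

10.00%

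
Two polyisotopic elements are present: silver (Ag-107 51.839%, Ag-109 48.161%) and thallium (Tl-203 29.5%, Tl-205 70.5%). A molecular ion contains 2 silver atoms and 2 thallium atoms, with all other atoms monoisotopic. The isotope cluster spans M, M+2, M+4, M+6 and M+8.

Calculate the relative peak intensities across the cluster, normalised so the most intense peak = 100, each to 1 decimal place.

Silver pattern (n=2): 0.26872819 : 0.49932362 : 0.23194819
Thallium pattern (n=2): 0.087025 : 0.41595 : 0.497025
Convolve the two distributions (both contribute in 2-u steps):
  M: 0.26872819×0.087025 = 0.023386
  M+2: 0.26872819×0.41595 + 0.49932362×0.087025 = 0.155231
  M+4: 0.26872819×0.497025 + 0.49932362×0.41595 + 0.23194819×0.087025 = 0.361444
  M+6: 0.49932362×0.497025 + 0.23194819×0.41595 = 0.344655
  M+8: 0.23194819×0.497025 = 0.115284
Scale to base peak (0.361444) = 100: 6.5 : 42.9 : 100.0 : 95.4 : 31.9

6.5 : 42.9 : 100.0 : 95.4 : 31.9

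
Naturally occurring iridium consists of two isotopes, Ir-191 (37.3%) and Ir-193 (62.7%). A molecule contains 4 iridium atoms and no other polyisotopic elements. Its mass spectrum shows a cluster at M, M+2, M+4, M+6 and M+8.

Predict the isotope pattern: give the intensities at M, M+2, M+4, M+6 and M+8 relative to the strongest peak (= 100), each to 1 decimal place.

5.3 : 35.4 : 89.2 : 100.0 : 42.0

The 4 Ir atoms are independent, so intensities follow the terms of (0.373 + 0.627)^4.
P(M) = 0.373^4 = 0.019357
P(M+2) = 4 × 0.373^3 × 0.627^1 = 0.130153
P(M+4) = 6 × 0.373^2 × 0.627^2 = 0.328174
P(M+6) = 4 × 0.373^1 × 0.627^3 = 0.367766
P(M+8) = 0.627^4 = 0.154550
The M+6 peak is largest (0.367766); scaling to 100 gives 5.3 : 35.4 : 89.2 : 100.0 : 42.0.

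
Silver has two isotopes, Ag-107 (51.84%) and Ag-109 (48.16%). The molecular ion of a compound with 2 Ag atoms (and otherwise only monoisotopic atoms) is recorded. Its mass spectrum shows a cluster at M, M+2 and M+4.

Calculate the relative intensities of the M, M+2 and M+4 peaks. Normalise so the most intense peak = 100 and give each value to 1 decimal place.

Each Ag atom is independently Ag-107 (p = 0.5184) or Ag-109 (q = 0.4816); the cluster is the binomial expansion (p + q)^2.
P(M) = 0.5184^2 = 0.268739
P(M+2) = 2 × 0.5184^1 × 0.4816^1 = 0.499323
P(M+4) = 0.4816^2 = 0.231939
The M+2 peak is largest (0.499323); scaling to 100 gives 53.8 : 100.0 : 46.5.

53.8 : 100.0 : 46.5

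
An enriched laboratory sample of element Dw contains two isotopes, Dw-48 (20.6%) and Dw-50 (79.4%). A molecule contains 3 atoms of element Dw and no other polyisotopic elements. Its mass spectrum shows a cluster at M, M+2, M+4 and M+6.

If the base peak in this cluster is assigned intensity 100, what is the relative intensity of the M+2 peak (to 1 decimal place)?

Term probabilities: M 0.0087, M+2 0.1011, M+4 0.3896, M+6 0.5006. Base peak = M+6.
P(M+6) = C(3,3) × 0.206^0 × 0.794^3 = 1 × 1.0000 × 0.50056618 = 0.500566 (base)
P(M+2) = C(3,1) × 0.206^2 × 0.794^1 = 3 × 0.042436 × 0.7940 = 0.101083
Relative intensity = 0.101083 / 0.500566 × 100 = 20.2

20.2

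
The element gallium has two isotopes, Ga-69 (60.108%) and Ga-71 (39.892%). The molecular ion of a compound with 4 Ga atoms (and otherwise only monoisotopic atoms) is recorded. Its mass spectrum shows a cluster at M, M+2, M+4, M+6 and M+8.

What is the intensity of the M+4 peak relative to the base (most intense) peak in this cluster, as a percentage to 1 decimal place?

Term probabilities: M 0.1305, M+2 0.3465, M+4 0.3450, M+6 0.1526, M+8 0.0253. Base peak = M+2.
P(M+2) = C(4,1) × 0.60108^3 × 0.39892^1 = 4 × 0.2171685 × 0.39892 = 0.346531 (base)
P(M+4) = C(4,2) × 0.60108^2 × 0.39892^2 = 6 × 0.36129717 × 0.15913717 = 0.344975
Relative intensity = 0.344975 / 0.346531 × 100 = 99.6

99.6%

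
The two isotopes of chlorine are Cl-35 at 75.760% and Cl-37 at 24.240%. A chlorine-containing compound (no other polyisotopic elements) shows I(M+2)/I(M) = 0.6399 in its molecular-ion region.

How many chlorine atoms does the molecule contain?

2

For n independent Cl atoms, I(M+2)/I(M) = n · (abundance Cl-37) / (abundance Cl-35) = n · 0.24240/0.75760.
n = 0.6399 × 0.75760/0.24240 = 2.00 ≈ 2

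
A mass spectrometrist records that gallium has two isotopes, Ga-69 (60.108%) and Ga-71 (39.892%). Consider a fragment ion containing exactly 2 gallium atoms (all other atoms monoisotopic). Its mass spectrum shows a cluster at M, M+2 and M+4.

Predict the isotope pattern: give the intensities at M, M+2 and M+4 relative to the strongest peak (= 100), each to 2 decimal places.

75.34 : 100.00 : 33.18

Expanding (0.60108 + 0.39892)^2:
P(M) = 0.60108^2 = 0.361297
P(M+2) = 2 × 0.60108^1 × 0.39892^1 = 0.479566
P(M+4) = 0.39892^2 = 0.159137
The M+2 peak is largest (0.479566); scaling to 100 gives 75.34 : 100.00 : 33.18.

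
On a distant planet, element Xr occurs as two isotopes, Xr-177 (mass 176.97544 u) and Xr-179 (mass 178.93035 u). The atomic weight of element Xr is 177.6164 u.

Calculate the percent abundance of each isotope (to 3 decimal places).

Xr-177: 67.213%, Xr-179: 32.787%

Let x be the fractional abundance of Xr-177; then Xr-179 has abundance 1 − x.
176.97544·x + 178.93035·(1 − x) = 177.6164
(176.97544 − 178.93035)·x = 177.6164 − 178.93035
x = -1.31395 / -1.95491 = 0.67213 → 67.213% Xr-177, 32.787% Xr-179.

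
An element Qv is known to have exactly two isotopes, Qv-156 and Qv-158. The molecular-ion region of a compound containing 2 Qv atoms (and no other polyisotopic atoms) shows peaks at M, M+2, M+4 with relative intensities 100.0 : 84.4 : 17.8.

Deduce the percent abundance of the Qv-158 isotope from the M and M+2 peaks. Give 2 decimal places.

29.68%

If p is the fraction of Qv that is Qv-156, then I(M+2)/I(M) = [C(2,1)·p^1·(1−p)] / p^2 = 2·(1−p)/p = 84.4/100.0 = 0.8440
(1−p)/p = 0.8440/2 = 0.4220  ⇒  p = 1/(1 + 0.4220) = 0.7032
Qv-156: 70.32%, Qv-158: 29.68%.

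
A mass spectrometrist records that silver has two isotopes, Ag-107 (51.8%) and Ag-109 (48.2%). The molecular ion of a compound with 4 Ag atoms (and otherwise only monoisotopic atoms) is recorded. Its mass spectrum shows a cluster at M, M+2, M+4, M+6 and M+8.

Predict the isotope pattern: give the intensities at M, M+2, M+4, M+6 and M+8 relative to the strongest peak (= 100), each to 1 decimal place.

19.2 : 71.6 : 100.0 : 62.0 : 14.4

The 4 Ag atoms are independent, so intensities follow the terms of (0.518 + 0.482)^4.
P(M) = 0.518^4 = 0.071998
P(M+2) = 4 × 0.518^3 × 0.482^1 = 0.267976
P(M+4) = 6 × 0.518^2 × 0.482^2 = 0.374029
P(M+6) = 4 × 0.518^1 × 0.482^3 = 0.232023
P(M+8) = 0.482^4 = 0.053974
The M+4 peak is largest (0.374029); scaling to 100 gives 19.2 : 71.6 : 100.0 : 62.0 : 14.4.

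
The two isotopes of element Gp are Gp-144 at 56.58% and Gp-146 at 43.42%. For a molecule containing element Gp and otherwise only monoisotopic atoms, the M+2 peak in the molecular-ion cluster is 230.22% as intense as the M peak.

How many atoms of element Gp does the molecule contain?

3

With n Gp atoms, P(M+2)/P(M) = C(n,1)·p^(n−1)q / p^n = n·q/p = n · 0.4342/0.5658.
n = 2.3022 × 0.5658/0.4342 = 3.00 ≈ 3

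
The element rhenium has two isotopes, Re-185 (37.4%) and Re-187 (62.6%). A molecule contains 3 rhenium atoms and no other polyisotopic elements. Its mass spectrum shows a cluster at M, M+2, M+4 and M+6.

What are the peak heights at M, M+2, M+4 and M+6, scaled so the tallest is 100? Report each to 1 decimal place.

Each Re atom is independently Re-185 (p = 0.374) or Re-187 (q = 0.626); the cluster is the binomial expansion (p + q)^3.
P(M) = 0.374^3 = 0.052314
P(M+2) = 3 × 0.374^2 × 0.626^1 = 0.262687
P(M+4) = 3 × 0.374^1 × 0.626^2 = 0.439685
P(M+6) = 0.626^3 = 0.245314
The M+4 peak is largest (0.439685); scaling to 100 gives 11.9 : 59.7 : 100.0 : 55.8.

11.9 : 59.7 : 100.0 : 55.8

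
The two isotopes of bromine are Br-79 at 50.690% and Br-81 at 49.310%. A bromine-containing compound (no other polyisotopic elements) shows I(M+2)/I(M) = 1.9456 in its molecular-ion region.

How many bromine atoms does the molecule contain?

2

For n independent Br atoms, I(M+2)/I(M) = n · (abundance Br-81) / (abundance Br-79) = n · 0.49310/0.50690.
n = 1.9456 × 0.50690/0.49310 = 2.00 ≈ 2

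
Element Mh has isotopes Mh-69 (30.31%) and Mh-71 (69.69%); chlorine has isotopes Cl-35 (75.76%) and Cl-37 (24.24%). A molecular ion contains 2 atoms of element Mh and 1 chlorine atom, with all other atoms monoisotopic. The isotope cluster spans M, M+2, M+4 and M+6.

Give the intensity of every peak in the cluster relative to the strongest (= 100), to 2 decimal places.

Element Mh pattern (n=2): 0.09186961 : 0.42246078 : 0.48566961
Chlorine pattern (n=1): 0.7576 : 0.2424
Convolve the two distributions (both contribute in 2-u steps):
  M: 0.09186961×0.7576 = 0.069600
  M+2: 0.09186961×0.2424 + 0.42246078×0.7576 = 0.342325
  M+4: 0.42246078×0.2424 + 0.48566961×0.7576 = 0.470348
  M+6: 0.48566961×0.2424 = 0.117726
Scale to base peak (0.470348) = 100: 14.80 : 72.78 : 100.00 : 25.03

14.80 : 72.78 : 100.00 : 25.03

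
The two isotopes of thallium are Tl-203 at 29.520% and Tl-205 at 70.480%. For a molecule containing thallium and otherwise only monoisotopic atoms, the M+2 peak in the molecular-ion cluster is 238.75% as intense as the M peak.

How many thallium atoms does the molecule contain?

The M+2/M ratio from n Tl atoms is n · q/p = n · 0.70480/0.29520.
n = 2.3875 × 0.29520/0.70480 = 1.00 ≈ 1

1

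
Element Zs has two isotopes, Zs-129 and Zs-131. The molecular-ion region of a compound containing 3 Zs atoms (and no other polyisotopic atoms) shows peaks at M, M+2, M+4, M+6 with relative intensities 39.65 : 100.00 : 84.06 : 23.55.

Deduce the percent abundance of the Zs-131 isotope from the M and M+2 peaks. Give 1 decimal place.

45.7%

If p is the fraction of Zs that is Zs-129, then I(M+2)/I(M) = [C(3,1)·p^2·(1−p)] / p^3 = 3·(1−p)/p = 100.00/39.65 = 2.5221
(1−p)/p = 2.5221/3 = 0.8407  ⇒  p = 1/(1 + 0.8407) = 0.5433
Zs-129: 54.3%, Zs-131: 45.7%.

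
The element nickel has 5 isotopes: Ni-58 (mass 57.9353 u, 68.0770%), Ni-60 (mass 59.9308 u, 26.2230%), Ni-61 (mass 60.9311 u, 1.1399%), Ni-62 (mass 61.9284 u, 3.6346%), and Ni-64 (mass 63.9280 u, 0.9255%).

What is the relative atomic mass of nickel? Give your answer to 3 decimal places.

Average mass = Σ (abundance × isotope mass) = 0.680770 × 57.9353 + 0.262230 × 59.9308 + 0.011399 × 60.9311 + 0.036346 × 61.9284 + 0.009255 × 63.9280
= 39.44061 + 15.71565 + 0.69455 + 2.25085 + 0.59165 = 58.69331 u

58.693 u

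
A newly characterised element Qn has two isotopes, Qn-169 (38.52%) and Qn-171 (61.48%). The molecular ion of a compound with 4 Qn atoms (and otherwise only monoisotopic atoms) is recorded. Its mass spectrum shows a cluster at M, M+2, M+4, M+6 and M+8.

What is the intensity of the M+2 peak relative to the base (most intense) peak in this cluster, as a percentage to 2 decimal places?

Binomial terms of (0.3852 + 0.6148)^4: M 0.0220, M+2 0.1406, M+4 0.3365, M+6 0.3581, M+8 0.1429 → M+6 is the base peak.
P(M+6) = C(4,3) × 0.3852^1 × 0.6148^3 = 4 × 0.3852 × 0.23238151 = 0.358053 (base)
P(M+2) = C(4,1) × 0.3852^3 × 0.6148^1 = 4 × 0.05715561 × 0.6148 = 0.140557
Relative intensity = 0.140557 / 0.358053 × 100 = 39.26

39.26%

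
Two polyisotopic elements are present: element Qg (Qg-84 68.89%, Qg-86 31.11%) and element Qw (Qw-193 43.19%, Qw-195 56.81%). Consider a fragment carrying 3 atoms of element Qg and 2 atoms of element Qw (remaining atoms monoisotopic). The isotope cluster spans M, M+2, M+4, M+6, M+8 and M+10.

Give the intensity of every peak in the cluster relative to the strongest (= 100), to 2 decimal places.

Element Qg pattern (n=3): 0.32694037 : 0.44292851 : 0.20002186 : 0.03010926
Element Qw pattern (n=2): 0.18653761 : 0.49072478 : 0.32273761
Convolve the two distributions (both contribute in 2-u steps):
  M: 0.32694037×0.18653761 = 0.060987
  M+2: 0.32694037×0.49072478 + 0.44292851×0.18653761 = 0.243061
  M+4: 0.32694037×0.32273761 + 0.44292851×0.49072478 + 0.20002186×0.18653761 = 0.360184
  M+6: 0.44292851×0.32273761 + 0.20002186×0.49072478 + 0.03010926×0.18653761 = 0.246722
  M+8: 0.20002186×0.32273761 + 0.03010926×0.49072478 = 0.079330
  M+10: 0.03010926×0.32273761 = 0.009717
Scale to base peak (0.360184) = 100: 16.93 : 67.48 : 100.00 : 68.50 : 22.02 : 2.70

16.93 : 67.48 : 100.00 : 68.50 : 22.02 : 2.70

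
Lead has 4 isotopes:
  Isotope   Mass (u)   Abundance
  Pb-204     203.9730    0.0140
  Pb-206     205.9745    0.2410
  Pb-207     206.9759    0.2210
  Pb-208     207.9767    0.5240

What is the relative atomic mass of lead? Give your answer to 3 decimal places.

The abundance-weighted mean is 0.0140 × 203.9730 + 0.2410 × 205.9745 + 0.2210 × 206.9759 + 0.5240 × 207.9767
= 2.85562 + 49.63985 + 45.74167 + 108.97979 = 207.21693 u

207.217 u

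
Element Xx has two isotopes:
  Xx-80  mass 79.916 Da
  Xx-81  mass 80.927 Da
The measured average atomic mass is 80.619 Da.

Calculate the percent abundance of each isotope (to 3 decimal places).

Xx-80: 30.465%, Xx-81: 69.535%

Let x be the fractional abundance of Xx-80; then Xx-81 has abundance 1 − x.
79.916·x + 80.927·(1 − x) = 80.619
(79.916 − 80.927)·x = 80.619 − 80.927
x = -0.308 / -1.011 = 0.30465 → 30.465% Xx-80, 69.535% Xx-81.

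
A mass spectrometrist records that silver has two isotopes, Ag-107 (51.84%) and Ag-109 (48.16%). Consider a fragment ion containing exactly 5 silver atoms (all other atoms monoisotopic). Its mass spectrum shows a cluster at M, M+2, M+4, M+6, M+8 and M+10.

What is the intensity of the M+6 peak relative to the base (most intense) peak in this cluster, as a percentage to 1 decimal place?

Binomial terms of (0.5184 + 0.4816)^5: M 0.0374, M+2 0.1739, M+4 0.3231, M+6 0.3002, M+8 0.1394, M+10 0.0259 → M+4 is the base peak.
P(M+4) = C(5,2) × 0.5184^3 × 0.4816^2 = 10 × 0.13931407 × 0.23193856 = 0.323123 (base)
P(M+6) = C(5,3) × 0.5184^2 × 0.4816^3 = 10 × 0.26873856 × 0.11170161 = 0.300185
Relative intensity = 0.300185 / 0.323123 × 100 = 92.9

92.9%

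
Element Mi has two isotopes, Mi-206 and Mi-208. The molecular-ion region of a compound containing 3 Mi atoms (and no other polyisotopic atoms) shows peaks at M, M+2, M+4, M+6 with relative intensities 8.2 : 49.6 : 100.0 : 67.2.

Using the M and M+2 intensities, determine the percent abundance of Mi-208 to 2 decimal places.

If p is the fraction of Mi that is Mi-206, then I(M+2)/I(M) = [C(3,1)·p^2·(1−p)] / p^3 = 3·(1−p)/p = 49.6/8.2 = 6.0488
(1−p)/p = 6.0488/3 = 2.0163  ⇒  p = 1/(1 + 2.0163) = 0.3315
Mi-206: 33.15%, Mi-208: 66.85%.

66.85%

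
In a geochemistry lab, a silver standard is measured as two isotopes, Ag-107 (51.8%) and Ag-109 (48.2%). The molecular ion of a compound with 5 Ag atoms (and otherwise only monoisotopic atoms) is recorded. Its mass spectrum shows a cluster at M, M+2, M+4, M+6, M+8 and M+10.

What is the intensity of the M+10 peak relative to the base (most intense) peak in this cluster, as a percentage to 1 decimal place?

8.1%

Binomial terms of (0.518 + 0.482)^5: M 0.0373, M+2 0.1735, M+4 0.3229, M+6 0.3005, M+8 0.1398, M+10 0.0260 → M+4 is the base peak.
P(M+4) = C(5,2) × 0.518^3 × 0.482^2 = 10 × 0.13899183 × 0.232324 = 0.322911 (base)
P(M+10) = C(5,5) × 0.518^0 × 0.482^5 = 1 × 1.0000 × 0.02601568 = 0.026016
Relative intensity = 0.026016 / 0.322911 × 100 = 8.1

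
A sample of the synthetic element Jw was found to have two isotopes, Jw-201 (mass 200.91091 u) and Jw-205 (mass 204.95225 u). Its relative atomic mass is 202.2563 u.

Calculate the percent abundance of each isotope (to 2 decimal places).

Writing the weighted mean with unknown fraction x of Jw-201:
200.91091·x + 204.95225·(1 − x) = 202.2563
(200.91091 − 204.95225)·x = 202.2563 − 204.95225
x = -2.69595 / -4.04134 = 0.66709 → 66.71% Jw-201, 33.29% Jw-205.

Jw-201: 66.71%, Jw-205: 33.29%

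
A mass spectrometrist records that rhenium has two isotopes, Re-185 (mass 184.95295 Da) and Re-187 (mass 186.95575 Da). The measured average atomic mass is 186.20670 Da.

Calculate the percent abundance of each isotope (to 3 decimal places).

Re-185: 37.400%, Re-187: 62.600%

Let x be the fractional abundance of Re-185; then Re-187 has abundance 1 − x.
184.95295·x + 186.95575·(1 − x) = 186.20670
(184.95295 − 186.95575)·x = 186.20670 − 186.95575
x = -0.74905 / -2.00280 = 0.37400 → 37.400% Re-185, 62.600% Re-187.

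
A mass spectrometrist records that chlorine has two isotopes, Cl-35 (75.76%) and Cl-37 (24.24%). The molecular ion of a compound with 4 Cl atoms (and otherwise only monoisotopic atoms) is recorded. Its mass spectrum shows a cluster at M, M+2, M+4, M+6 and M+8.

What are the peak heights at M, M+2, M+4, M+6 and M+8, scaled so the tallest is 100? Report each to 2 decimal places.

Expanding (0.7576 + 0.2424)^4:
P(M) = 0.7576^4 = 0.329428
P(M+2) = 4 × 0.7576^3 × 0.2424^1 = 0.421612
P(M+4) = 6 × 0.7576^2 × 0.2424^2 = 0.202347
P(M+6) = 4 × 0.7576^1 × 0.2424^3 = 0.043162
P(M+8) = 0.2424^4 = 0.003452
The M+2 peak is largest (0.421612); scaling to 100 gives 78.14 : 100.00 : 47.99 : 10.24 : 0.82.

78.14 : 100.00 : 47.99 : 10.24 : 0.82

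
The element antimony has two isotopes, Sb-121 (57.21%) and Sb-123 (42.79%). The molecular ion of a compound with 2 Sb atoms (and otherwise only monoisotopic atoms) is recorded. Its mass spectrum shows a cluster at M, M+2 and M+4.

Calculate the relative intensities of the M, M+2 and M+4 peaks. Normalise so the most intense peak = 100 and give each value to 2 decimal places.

Each Sb atom is independently Sb-121 (p = 0.5721) or Sb-123 (q = 0.4279); the cluster is the binomial expansion (p + q)^2.
P(M) = 0.5721^2 = 0.327298
P(M+2) = 2 × 0.5721^1 × 0.4279^1 = 0.489603
P(M+4) = 0.4279^2 = 0.183098
The M+2 peak is largest (0.489603); scaling to 100 gives 66.85 : 100.00 : 37.40.

66.85 : 100.00 : 37.40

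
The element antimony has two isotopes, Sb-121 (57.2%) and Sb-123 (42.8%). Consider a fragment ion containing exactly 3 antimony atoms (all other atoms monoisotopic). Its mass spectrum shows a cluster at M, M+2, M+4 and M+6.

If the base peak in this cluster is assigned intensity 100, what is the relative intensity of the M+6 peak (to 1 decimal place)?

Binomial terms of (0.572 + 0.428)^3: M 0.1871, M+2 0.4201, M+4 0.3143, M+6 0.0784 → M+2 is the base peak.
P(M+2) = C(3,1) × 0.572^2 × 0.428^1 = 3 × 0.327184 × 0.4280 = 0.420104 (base)
P(M+6) = C(3,3) × 0.572^0 × 0.428^3 = 1 × 1.0000 × 0.07840275 = 0.078403
Relative intensity = 0.078403 / 0.420104 × 100 = 18.7

18.7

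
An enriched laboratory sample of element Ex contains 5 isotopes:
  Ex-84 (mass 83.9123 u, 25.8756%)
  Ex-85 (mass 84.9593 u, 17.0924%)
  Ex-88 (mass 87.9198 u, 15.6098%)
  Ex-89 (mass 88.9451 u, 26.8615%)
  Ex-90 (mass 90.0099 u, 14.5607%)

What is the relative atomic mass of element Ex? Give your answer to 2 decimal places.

Ar = Σ fᵢ·mᵢ = 0.258756 × 83.9123 + 0.170924 × 84.9593 + 0.156098 × 87.9198 + 0.268615 × 88.9451 + 0.145607 × 90.0099
= 21.71281 + 14.52158 + 13.72410 + 23.89199 + 13.10607 = 86.95655 u

86.96 u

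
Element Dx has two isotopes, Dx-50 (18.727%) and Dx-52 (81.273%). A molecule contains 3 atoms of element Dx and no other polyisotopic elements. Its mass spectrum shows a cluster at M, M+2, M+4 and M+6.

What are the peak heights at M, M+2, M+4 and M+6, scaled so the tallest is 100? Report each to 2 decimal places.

1.22 : 15.93 : 69.13 : 100.00

Each Dx atom is independently Dx-50 (p = 0.18727) or Dx-52 (q = 0.81273); the cluster is the binomial expansion (p + q)^3.
P(M) = 0.18727^3 = 0.006568
P(M+2) = 3 × 0.18727^2 × 0.81273^1 = 0.085507
P(M+4) = 3 × 0.18727^1 × 0.81273^2 = 0.371092
P(M+6) = 0.81273^3 = 0.536833
The M+6 peak is largest (0.536833); scaling to 100 gives 1.22 : 15.93 : 69.13 : 100.00.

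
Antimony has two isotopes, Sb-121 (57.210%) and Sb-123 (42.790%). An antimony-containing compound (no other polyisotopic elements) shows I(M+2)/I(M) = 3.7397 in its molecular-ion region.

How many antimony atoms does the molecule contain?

5

The M+2/M ratio from n Sb atoms is n · q/p = n · 0.42790/0.57210.
n = 3.7397 × 0.57210/0.42790 = 5.00 ≈ 5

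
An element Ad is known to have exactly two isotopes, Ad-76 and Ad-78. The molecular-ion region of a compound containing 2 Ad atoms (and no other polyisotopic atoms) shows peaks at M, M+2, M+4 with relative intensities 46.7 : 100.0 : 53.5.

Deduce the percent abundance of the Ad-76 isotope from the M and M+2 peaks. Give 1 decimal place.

48.3%

Let p = fractional abundance of Ad-76. I(M+2)/I(M) = [C(2,1)·p^1·(1−p)] / p^2 = 2·(1−p)/p = 100.0/46.7 = 2.1413
(1−p)/p = 2.1413/2 = 1.0707  ⇒  p = 1/(1 + 1.0707) = 0.4829
Ad-76: 48.3%, Ad-78: 51.7%.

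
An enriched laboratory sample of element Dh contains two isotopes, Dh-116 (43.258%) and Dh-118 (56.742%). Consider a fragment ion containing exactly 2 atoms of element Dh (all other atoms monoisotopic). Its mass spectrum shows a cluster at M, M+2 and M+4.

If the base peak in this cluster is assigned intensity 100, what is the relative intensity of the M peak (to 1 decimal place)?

38.1

Term probabilities: M 0.1871, M+2 0.4909, M+4 0.3220. Base peak = M+2.
P(M+2) = C(2,1) × 0.43258^1 × 0.56742^1 = 2 × 0.43258 × 0.56742 = 0.490909 (base)
P(M) = C(2,0) × 0.43258^2 × 0.56742^0 = 1 × 0.18712546 × 1.0000 = 0.187125
Relative intensity = 0.187125 / 0.490909 × 100 = 38.1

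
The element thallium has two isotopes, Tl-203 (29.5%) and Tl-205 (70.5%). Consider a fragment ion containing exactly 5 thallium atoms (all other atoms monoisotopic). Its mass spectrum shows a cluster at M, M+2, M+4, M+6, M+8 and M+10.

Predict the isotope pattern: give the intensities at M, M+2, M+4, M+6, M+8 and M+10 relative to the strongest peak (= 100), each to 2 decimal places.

0.61 : 7.33 : 35.02 : 83.69 : 100.00 : 47.80

Each Tl atom is independently Tl-203 (p = 0.295) or Tl-205 (q = 0.705); the cluster is the binomial expansion (p + q)^5.
P(M) = 0.295^5 = 0.002234
P(M+2) = 5 × 0.295^4 × 0.705^1 = 0.026696
P(M+4) = 10 × 0.295^3 × 0.705^2 = 0.127598
P(M+6) = 10 × 0.295^2 × 0.705^3 = 0.304938
P(M+8) = 5 × 0.295^1 × 0.705^4 = 0.364375
P(M+10) = 0.705^5 = 0.174159
The M+8 peak is largest (0.364375); scaling to 100 gives 0.61 : 7.33 : 35.02 : 83.69 : 100.00 : 47.80.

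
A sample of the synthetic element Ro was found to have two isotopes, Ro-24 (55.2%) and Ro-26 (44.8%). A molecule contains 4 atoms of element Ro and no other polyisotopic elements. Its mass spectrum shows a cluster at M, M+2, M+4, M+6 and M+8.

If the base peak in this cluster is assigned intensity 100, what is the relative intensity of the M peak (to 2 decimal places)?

25.30

Binomial terms of (0.552 + 0.448)^4: M 0.0928, M+2 0.3014, M+4 0.3669, M+6 0.1985, M+8 0.0403 → M+4 is the base peak.
P(M+4) = C(4,2) × 0.552^2 × 0.448^2 = 6 × 0.304704 × 0.200704 = 0.366932 (base)
P(M) = C(4,0) × 0.552^4 × 0.448^0 = 1 × 0.09284453 × 1.0000 = 0.092845
Relative intensity = 0.092845 / 0.366932 × 100 = 25.30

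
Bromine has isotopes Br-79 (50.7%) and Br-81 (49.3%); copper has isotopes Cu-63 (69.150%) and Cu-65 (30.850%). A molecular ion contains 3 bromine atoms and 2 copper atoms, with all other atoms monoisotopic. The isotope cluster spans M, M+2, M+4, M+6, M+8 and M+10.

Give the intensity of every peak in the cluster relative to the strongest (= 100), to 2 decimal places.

17.74 : 67.56 : 100.00 : 71.49 : 24.56 : 3.25

Bromine pattern (n=3): 0.13032384 : 0.38017547 : 0.36967753 : 0.11982316
Copper pattern (n=2): 0.47817225 : 0.4266555 : 0.09517225
Convolve the two distributions (both contribute in 2-u steps):
  M: 0.13032384×0.47817225 = 0.062317
  M+2: 0.13032384×0.4266555 + 0.38017547×0.47817225 = 0.237393
  M+4: 0.13032384×0.09517225 + 0.38017547×0.4266555 + 0.36967753×0.47817225 = 0.351377
  M+6: 0.38017547×0.09517225 + 0.36967753×0.4266555 + 0.11982316×0.47817225 = 0.251203
  M+8: 0.36967753×0.09517225 + 0.11982316×0.4266555 = 0.086306
  M+10: 0.11982316×0.09517225 = 0.011404
Scale to base peak (0.351377) = 100: 17.74 : 67.56 : 100.00 : 71.49 : 24.56 : 3.25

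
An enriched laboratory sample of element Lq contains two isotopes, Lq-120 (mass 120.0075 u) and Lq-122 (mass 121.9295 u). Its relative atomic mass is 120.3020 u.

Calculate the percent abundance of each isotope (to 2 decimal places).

With x = fraction of Lq-120 (so Lq-122 is 1 − x):
120.0075·x + 121.9295·(1 − x) = 120.3020
(120.0075 − 121.9295)·x = 120.3020 − 121.9295
x = -1.6275 / -1.9220 = 0.84677 → 84.68% Lq-120, 15.32% Lq-122.

Lq-120: 84.68%, Lq-122: 15.32%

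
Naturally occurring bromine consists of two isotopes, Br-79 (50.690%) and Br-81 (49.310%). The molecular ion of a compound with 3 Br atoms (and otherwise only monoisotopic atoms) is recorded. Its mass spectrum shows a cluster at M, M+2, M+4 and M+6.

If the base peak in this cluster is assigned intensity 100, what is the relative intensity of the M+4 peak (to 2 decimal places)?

97.28

Term probabilities: M 0.1302, M+2 0.3801, M+4 0.3698, M+6 0.1199. Base peak = M+2.
P(M+2) = C(3,1) × 0.50690^2 × 0.49310^1 = 3 × 0.25694761 × 0.4931 = 0.380103 (base)
P(M+4) = C(3,2) × 0.50690^1 × 0.49310^2 = 3 × 0.5069 × 0.24314761 = 0.369755
Relative intensity = 0.369755 / 0.380103 × 100 = 97.28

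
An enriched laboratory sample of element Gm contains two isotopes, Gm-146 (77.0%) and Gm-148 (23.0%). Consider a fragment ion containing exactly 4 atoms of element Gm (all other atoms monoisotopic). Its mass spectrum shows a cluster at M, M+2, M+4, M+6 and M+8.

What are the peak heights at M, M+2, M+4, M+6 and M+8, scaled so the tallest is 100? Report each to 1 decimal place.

Each Gm atom is independently Gm-146 (p = 0.770) or Gm-148 (q = 0.230); the cluster is the binomial expansion (p + q)^4.
P(M) = 0.770^4 = 0.351530
P(M+2) = 4 × 0.770^3 × 0.230^1 = 0.420010
P(M+4) = 6 × 0.770^2 × 0.230^2 = 0.188186
P(M+6) = 4 × 0.770^1 × 0.230^3 = 0.037474
P(M+8) = 0.230^4 = 0.002798
The M+2 peak is largest (0.420010); scaling to 100 gives 83.7 : 100.0 : 44.8 : 8.9 : 0.7.

83.7 : 100.0 : 44.8 : 8.9 : 0.7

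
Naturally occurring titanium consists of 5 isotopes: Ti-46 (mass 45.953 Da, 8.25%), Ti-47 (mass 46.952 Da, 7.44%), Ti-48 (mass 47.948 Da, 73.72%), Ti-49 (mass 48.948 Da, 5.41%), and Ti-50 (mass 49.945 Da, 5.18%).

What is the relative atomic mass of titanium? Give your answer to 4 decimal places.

47.8669 Da

Ar = Σ fᵢ·mᵢ = 0.0825 × 45.953 + 0.0744 × 46.952 + 0.7372 × 47.948 + 0.0541 × 48.948 + 0.0518 × 49.945
= 3.79112 + 3.49323 + 35.34727 + 2.64809 + 2.58715 = 47.86686 Da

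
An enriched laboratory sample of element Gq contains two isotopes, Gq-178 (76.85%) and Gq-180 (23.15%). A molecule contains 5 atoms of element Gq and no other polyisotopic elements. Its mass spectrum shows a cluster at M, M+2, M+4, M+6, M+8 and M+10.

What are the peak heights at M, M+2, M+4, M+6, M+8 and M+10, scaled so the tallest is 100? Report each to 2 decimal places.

66.39 : 100.00 : 60.25 : 18.15 : 2.73 : 0.16

Expanding (0.7685 + 0.2315)^5:
P(M) = 0.7685^5 = 0.268052
P(M+2) = 5 × 0.7685^4 × 0.2315^1 = 0.403735
P(M+4) = 10 × 0.7685^3 × 0.2315^2 = 0.243239
P(M+6) = 10 × 0.7685^2 × 0.2315^3 = 0.073272
P(M+8) = 5 × 0.7685^1 × 0.2315^4 = 0.011036
P(M+10) = 0.2315^5 = 0.000665
The M+2 peak is largest (0.403735); scaling to 100 gives 66.39 : 100.00 : 60.25 : 18.15 : 2.73 : 0.16.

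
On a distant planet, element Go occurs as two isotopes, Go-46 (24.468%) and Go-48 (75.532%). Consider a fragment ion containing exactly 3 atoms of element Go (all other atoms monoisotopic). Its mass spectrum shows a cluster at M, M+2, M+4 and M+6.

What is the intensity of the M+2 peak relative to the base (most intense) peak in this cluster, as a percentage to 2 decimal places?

(0.24468 + 0.75532)^3 gives M 0.0146, M+2 0.1357, M+4 0.4188, M+6 0.4309; the largest is M+6.
P(M+6) = C(3,3) × 0.24468^0 × 0.75532^3 = 1 × 1.0000 × 0.43091633 = 0.430916 (base)
P(M+2) = C(3,1) × 0.24468^2 × 0.75532^1 = 3 × 0.0598683 × 0.75532 = 0.135659
Relative intensity = 0.135659 / 0.430916 × 100 = 31.48

31.48%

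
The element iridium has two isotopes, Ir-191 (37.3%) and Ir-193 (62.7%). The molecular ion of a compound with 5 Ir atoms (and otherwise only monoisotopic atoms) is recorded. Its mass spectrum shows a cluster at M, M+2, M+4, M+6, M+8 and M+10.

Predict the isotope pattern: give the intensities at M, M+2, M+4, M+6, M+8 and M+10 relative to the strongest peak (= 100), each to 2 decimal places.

Each Ir atom is independently Ir-191 (p = 0.373) or Ir-193 (q = 0.627); the cluster is the binomial expansion (p + q)^5.
P(M) = 0.373^5 = 0.007220
P(M+2) = 5 × 0.373^4 × 0.627^1 = 0.060684
P(M+4) = 10 × 0.373^3 × 0.627^2 = 0.204015
P(M+6) = 10 × 0.373^2 × 0.627^3 = 0.342942
P(M+8) = 5 × 0.373^1 × 0.627^4 = 0.288237
P(M+10) = 0.627^5 = 0.096903
The M+6 peak is largest (0.342942); scaling to 100 gives 2.11 : 17.70 : 59.49 : 100.00 : 84.05 : 28.26.

2.11 : 17.70 : 59.49 : 100.00 : 84.05 : 28.26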